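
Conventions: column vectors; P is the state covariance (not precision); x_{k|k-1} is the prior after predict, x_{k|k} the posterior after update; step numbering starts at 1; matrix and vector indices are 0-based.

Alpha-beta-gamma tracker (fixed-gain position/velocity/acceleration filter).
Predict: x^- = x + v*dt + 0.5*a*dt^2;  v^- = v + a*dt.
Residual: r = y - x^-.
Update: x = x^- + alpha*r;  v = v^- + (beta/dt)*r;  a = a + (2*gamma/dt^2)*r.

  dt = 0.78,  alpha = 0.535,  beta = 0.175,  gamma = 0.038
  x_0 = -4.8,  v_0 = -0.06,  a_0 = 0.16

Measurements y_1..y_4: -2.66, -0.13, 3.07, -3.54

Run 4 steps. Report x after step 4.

step 1: x_pred=-4.7981  r=2.1381  x^+=-3.6542  v^+=0.5445  a^+=0.4271
step 2: x_pred=-3.0996  r=2.9696  x^+=-1.5109  v^+=1.5439  a^+=0.7980
step 3: x_pred=-0.0639  r=3.1339  x^+=1.6128  v^+=2.8695  a^+=1.1895
step 4: x_pred=4.2128  r=-7.7528  x^+=0.0651  v^+=2.0579  a^+=0.2211

x_post = 0.0651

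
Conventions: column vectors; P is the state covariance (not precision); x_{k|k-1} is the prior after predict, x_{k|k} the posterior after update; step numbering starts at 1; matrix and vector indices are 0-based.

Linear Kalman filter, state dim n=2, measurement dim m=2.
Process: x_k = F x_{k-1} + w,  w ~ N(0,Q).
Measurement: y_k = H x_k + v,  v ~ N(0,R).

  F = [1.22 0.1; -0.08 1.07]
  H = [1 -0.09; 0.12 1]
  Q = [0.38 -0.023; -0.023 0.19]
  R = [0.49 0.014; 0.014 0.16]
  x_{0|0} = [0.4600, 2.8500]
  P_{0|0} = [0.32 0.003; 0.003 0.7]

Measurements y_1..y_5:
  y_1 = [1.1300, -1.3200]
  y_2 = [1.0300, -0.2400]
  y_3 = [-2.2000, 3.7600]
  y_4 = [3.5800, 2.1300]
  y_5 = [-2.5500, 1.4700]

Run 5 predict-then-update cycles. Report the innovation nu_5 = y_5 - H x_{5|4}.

step 1: x^-=[0.8462, 3.0127]  P^-=[0.8640 0.0246; 0.0246 0.9930]  S=[1.3576 0.0526; 0.0526 1.1713]  K=[0.6316 0.0811; -0.0808 0.8539]  nu=[0.5549, -4.4342]  x^+=[0.8370, -0.8185]  P^+=[0.3093 -0.0153; -0.0153 0.1373]
step 2: x^-=[0.9393, -0.9428]  P^-=[0.8380 -0.0583; -0.0583 0.3518]  S=[1.3413 0.0252; 0.0252 0.5099]  K=[0.6277 0.0518; -0.0799 0.6802]  nu=[0.0058, 0.5901]  x^+=[0.9736, -0.5419]  P^+=[0.3065 -0.0197; -0.0197 0.1101]
step 3: x^-=[1.1335, -0.6577]  P^-=[0.8325 -0.0667; -0.0667 0.3214]  S=[1.3371 0.0190; 0.0190 0.4773]  K=[0.6265 0.0446; -0.0809 0.6597]  nu=[-3.3927, 4.2817]  x^+=[-0.8009, 2.4413]  P^+=[0.3057 -0.0208; -0.0208 0.1069]
step 4: x^-=[-0.7329, 2.6763]  P^-=[0.8310 -0.0684; -0.0684 0.3179]  S=[1.3359 0.0175; 0.0175 0.4735]  K=[0.6261 0.0431; -0.0812 0.6571]  nu=[4.5538, -0.4583]  x^+=[2.0985, 2.0054]  P^+=[0.3055 -0.0210; -0.0210 0.1065]
step 5: x^-=[2.7607, 1.9779]  P^-=[0.8307 -0.0687; -0.0687 0.3175]  S=[1.3356 0.0172; 0.0172 0.4730]  K=[0.6260 0.0428; -0.0813 0.6568]  nu=[-5.1327, -0.8391]  x^+=[-0.4884, 1.8438]  P^+=[0.3055 -0.0210; -0.0210 0.1065]

innov = [-5.1327, -0.8391]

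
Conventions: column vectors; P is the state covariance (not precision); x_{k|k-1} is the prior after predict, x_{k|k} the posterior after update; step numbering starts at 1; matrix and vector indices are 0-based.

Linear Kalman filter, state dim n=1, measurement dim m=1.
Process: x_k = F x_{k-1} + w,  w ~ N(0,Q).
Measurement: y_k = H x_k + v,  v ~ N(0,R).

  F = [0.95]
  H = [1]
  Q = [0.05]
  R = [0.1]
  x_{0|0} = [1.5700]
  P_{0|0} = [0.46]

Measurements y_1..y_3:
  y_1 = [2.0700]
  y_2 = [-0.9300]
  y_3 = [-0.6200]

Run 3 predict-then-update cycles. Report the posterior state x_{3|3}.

step 1: x^-=[1.4915]  P^-=[0.4651]  S=[0.5651]  K=[0.8231]  nu=[0.5785]  x^+=[1.9676]  P^+=[0.0823]
step 2: x^-=[1.8693]  P^-=[0.1243]  S=[0.2243]  K=[0.5541]  nu=[-2.7993]  x^+=[0.3181]  P^+=[0.0554]
step 3: x^-=[0.3022]  P^-=[0.1000]  S=[0.2000]  K=[0.5000]  nu=[-0.9222]  x^+=[-0.1589]  P^+=[0.0500]

x_post = [-0.1589]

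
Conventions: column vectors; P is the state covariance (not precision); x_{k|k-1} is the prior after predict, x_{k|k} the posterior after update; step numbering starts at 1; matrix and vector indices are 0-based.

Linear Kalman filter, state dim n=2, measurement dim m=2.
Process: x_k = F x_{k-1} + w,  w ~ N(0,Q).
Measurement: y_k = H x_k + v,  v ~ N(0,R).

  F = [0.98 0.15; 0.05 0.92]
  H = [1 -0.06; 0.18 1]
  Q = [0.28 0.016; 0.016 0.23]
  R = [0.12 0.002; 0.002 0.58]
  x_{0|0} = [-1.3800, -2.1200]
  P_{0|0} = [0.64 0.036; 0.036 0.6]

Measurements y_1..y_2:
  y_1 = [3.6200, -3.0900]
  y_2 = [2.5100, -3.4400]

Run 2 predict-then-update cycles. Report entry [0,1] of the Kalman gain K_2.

K[0,1] = 0.0521

step 1: x^-=[-1.6704, -2.0194]  P^-=[0.9187 0.1629; 0.1629 0.7428]  S=[1.0219 0.2839; 0.2839 1.4112]  K=[0.8737 0.0568; -0.0384 0.5548]  nu=[5.1692, -0.7699]  x^+=[2.8024, -2.6450]  P^+=[0.1059 0.0156; 0.0156 0.3189]
step 2: x^-=[2.3496, -2.2933]  P^-=[0.3935 0.0794; 0.0794 0.5016]  S=[0.5058 0.1213; 0.1213 1.1230]  K=[0.7561 0.0521; -0.0130 0.4608]  nu=[0.0228, -1.5697]  x^+=[2.2850, -3.0169]  P^+=[0.0917 0.0152; 0.0152 0.2645]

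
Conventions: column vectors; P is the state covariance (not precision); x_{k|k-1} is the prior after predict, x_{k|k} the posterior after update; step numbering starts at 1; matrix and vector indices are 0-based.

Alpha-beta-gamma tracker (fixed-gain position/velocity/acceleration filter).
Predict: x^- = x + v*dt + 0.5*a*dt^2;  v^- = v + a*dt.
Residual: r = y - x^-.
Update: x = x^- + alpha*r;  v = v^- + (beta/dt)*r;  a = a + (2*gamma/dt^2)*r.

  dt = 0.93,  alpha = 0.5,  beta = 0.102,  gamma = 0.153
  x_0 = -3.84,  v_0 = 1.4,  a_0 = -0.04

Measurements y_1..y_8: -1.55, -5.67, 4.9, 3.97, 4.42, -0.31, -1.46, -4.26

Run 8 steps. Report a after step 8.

step 1: x_pred=-2.5553  r=1.0053  x^+=-2.0526  v^+=1.4731  a^+=0.3157
step 2: x_pred=-0.5462  r=-5.1238  x^+=-3.1081  v^+=1.2047  a^+=-1.4971
step 3: x_pred=-2.6352  r=7.5352  x^+=1.1324  v^+=0.6388  a^+=1.1688
step 4: x_pred=2.2319  r=1.7381  x^+=3.1010  v^+=1.9164  a^+=1.7837
step 5: x_pred=5.6546  r=-1.2346  x^+=5.0373  v^+=3.4399  a^+=1.3469
step 6: x_pred=8.8189  r=-9.1289  x^+=4.2544  v^+=3.6913  a^+=-1.8828
step 7: x_pred=6.8731  r=-8.3331  x^+=2.7066  v^+=1.0263  a^+=-4.8311
step 8: x_pred=1.5718  r=-5.8318  x^+=-1.3441  v^+=-4.1062  a^+=-6.8944

a_post = -6.8944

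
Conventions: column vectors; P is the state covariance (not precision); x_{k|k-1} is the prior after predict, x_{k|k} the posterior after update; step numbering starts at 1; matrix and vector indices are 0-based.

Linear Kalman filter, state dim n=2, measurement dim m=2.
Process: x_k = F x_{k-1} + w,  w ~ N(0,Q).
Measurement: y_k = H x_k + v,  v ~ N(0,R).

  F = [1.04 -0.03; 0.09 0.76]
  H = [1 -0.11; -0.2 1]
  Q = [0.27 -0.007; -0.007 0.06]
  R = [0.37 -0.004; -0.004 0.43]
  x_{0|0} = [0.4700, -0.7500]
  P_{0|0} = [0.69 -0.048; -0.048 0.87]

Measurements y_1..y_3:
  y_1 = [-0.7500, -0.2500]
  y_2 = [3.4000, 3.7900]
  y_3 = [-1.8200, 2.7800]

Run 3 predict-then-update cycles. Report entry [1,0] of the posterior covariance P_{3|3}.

step 1: x^-=[0.5113, -0.5277]  P^-=[1.0201 -0.0001; -0.0001 0.5615]  S=[1.3969 -0.2698; -0.2698 1.0324]  K=[0.7289 -0.0072; 0.0640 0.5607]  nu=[-1.3193, 0.3800]  x^+=[-0.4531, -0.3992]  P^+=[0.2751 0.0490; 0.0490 0.2506]
step 2: x^-=[-0.4592, -0.3441]  P^-=[0.5647 0.0517; 0.0517 0.2137]  S=[0.9259 -0.0877; -0.0877 0.6456]  K=[0.6025 -0.0131; 0.0610 0.3233]  nu=[3.8214, 4.0423]  x^+=[1.7901, 1.1958]  P^+=[0.2271 0.0374; 0.0374 0.1462]
step 3: x^-=[1.8259, 1.0699]  P^-=[0.5134 0.0404; 0.0404 0.1514]  S=[0.8764 -0.0821; -0.0821 0.5858]  K=[0.5784 -0.0253; 0.0506 0.2518]  nu=[-3.5282, 2.0753]  x^+=[-0.2674, 1.4138]  P^+=[0.2174 0.0303; 0.0303 0.1141]

P_post[1,0] = 0.0303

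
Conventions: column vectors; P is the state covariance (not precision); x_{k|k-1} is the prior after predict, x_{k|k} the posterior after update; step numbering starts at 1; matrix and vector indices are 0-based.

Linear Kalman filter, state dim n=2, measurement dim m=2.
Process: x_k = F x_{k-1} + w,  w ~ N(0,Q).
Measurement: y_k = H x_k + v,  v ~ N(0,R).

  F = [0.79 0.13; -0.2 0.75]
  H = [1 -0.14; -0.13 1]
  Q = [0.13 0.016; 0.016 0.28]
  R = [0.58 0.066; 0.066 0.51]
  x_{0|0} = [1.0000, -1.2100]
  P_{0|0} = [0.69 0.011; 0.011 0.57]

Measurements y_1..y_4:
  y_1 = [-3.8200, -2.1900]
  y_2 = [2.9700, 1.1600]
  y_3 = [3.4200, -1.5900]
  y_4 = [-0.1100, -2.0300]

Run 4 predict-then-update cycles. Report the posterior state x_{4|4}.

x_post = [0.4662, -1.3051]

step 1: x^-=[0.6327, -1.1075]  P^-=[0.5725 -0.0312; -0.0312 0.6249]  S=[1.1735 -0.1277; -0.1277 1.1527]  K=[0.4875 -0.0376; -0.0423 0.5410]  nu=[-4.6078, -1.0002]  x^+=[-1.5759, -1.4538]  P^+=[0.2873 0.0503; 0.0503 0.2796]
step 2: x^-=[-1.4340, -0.7751]  P^-=[0.3244 0.0264; 0.0264 0.4337]  S=[0.9055 -0.0100; -0.0100 0.9423]  K=[0.3540 -0.0130; -0.0329 0.4563]  nu=[4.2954, 1.7487]  x^+=[0.0639, -0.1185]  P^+=[0.2106 0.0441; 0.0441 0.2363]
step 3: x^-=[0.0351, -0.1016]  P^-=[0.2745 0.0307; 0.0307 0.4081]  S=[0.8539 0.0045; 0.0045 0.9147]  K=[0.3165 -0.0070; -0.0332 0.4419]  nu=[3.3707, -1.4838]  x^+=[1.1122, -0.8693]  P^+=[0.1890 0.0419; 0.0419 0.2286]
step 4: x^-=[0.7656, -0.8744]  P^-=[0.2604 0.0322; 0.0322 0.4036]  S=[0.8393 0.0084; 0.0084 0.9096]  K=[0.3049 -0.0047; -0.0334 0.4394]  nu=[-0.9980, -1.0560]  x^+=[0.4662, -1.3051]  P^+=[0.1824 0.0415; 0.0415 0.2273]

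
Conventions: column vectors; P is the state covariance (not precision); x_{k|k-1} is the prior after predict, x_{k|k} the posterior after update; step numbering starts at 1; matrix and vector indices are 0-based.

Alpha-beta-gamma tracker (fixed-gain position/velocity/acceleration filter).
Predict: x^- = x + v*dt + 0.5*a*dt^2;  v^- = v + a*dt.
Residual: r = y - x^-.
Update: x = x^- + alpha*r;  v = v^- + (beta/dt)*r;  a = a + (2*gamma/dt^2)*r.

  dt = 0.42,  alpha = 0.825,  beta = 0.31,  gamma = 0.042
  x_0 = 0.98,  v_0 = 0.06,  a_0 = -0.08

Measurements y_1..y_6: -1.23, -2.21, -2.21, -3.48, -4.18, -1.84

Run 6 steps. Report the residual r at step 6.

step 1: x_pred=0.9981  r=-2.2281  x^+=-0.8401  v^+=-1.6182  a^+=-1.1410
step 2: x_pred=-1.6203  r=-0.5897  x^+=-2.1068  v^+=-2.5326  a^+=-1.4218
step 3: x_pred=-3.2959  r=1.0859  x^+=-2.4000  v^+=-2.3283  a^+=-0.9047
step 4: x_pred=-3.4577  r=-0.0223  x^+=-3.4761  v^+=-2.7247  a^+=-0.9153
step 5: x_pred=-4.7012  r=0.5212  x^+=-4.2712  v^+=-2.7244  a^+=-0.6671
step 6: x_pred=-5.4743  r=3.6343  x^+=-2.4760  v^+=-0.3222  a^+=1.0635

resid = 3.6343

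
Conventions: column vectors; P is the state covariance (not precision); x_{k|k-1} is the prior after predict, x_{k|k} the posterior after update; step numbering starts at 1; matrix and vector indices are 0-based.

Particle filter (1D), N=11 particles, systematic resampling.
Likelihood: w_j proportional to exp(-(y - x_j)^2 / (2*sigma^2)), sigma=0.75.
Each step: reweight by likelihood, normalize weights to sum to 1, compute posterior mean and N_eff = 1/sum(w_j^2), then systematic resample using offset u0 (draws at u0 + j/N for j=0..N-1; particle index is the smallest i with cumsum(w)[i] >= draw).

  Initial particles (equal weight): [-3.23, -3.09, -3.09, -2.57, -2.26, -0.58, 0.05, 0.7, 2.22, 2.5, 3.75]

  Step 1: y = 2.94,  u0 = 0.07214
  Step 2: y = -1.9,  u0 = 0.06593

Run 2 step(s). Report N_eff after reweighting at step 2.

step 1: w=[0.0000, 0.0000, 0.0000, 0.0000, 0.0000, 0.0000, 0.0003, 0.0057, 0.3088, 0.4121, 0.2732]  mean=2.7441  Neff=2.9427  idx=[8, 8, 8, 9, 9, 9, 9, 9, 10, 10, 10]
step 2: w=[0.2778, 0.2778, 0.2778, 0.0333, 0.0333, 0.0333, 0.0333, 0.0333, 0.0000, 0.0000, 0.0000]  mean=2.2667  Neff=4.2184  idx=[0, 0, 0, 1, 1, 1, 2, 2, 2, 4, 7]

N_eff = 4.2184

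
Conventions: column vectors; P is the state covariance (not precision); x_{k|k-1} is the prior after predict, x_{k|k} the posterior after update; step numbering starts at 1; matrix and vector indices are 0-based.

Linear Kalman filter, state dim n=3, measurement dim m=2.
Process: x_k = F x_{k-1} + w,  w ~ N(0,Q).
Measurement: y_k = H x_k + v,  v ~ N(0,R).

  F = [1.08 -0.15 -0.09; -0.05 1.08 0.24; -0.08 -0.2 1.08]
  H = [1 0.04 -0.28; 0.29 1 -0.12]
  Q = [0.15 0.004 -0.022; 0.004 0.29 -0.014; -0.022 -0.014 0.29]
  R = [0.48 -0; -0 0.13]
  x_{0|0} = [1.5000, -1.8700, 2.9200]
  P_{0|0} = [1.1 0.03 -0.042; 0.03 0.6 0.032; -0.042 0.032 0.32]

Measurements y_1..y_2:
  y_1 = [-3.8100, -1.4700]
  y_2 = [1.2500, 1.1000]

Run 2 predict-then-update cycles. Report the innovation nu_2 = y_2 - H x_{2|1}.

step 1: x^-=[1.6377, -1.3938, 3.4076]  P^-=[1.4484 -0.1396 -0.1902; -0.1396 1.0254 -0.0197; -0.1902 -0.0197 0.6887]  S=[2.0798 0.3868; 0.3868 1.2241]  K=[0.7153 0.0217; -0.2069 0.8719; -0.1706 -0.0747]  nu=[-4.4378, -0.1422]  x^+=[-1.5398, -0.5995, 4.1754]  P^+=[0.3717 -0.0944 0.0878; -0.0944 0.1453 0.0382; 0.0878 0.0382 0.6114]
step 2: x^-=[-1.9488, 0.4316, 4.7526]  P^-=[0.6063 -0.1456 0.0076; -0.1456 0.5235 0.1581; 0.0076 0.1581 0.9767]  S=[1.1443 0.0357; 0.0357 0.5957]  K=[0.5224 0.0179; -0.1722 0.7865; -0.2295 0.0861]  nu=[4.5123, 1.8038]  x^+=[0.4405, 1.0733, 3.8723]  P^+=[0.2932 -0.0656 0.1424; -0.0656 0.1308 0.0795; 0.1424 0.0795 0.9134]

innov = [4.5123, 1.8038]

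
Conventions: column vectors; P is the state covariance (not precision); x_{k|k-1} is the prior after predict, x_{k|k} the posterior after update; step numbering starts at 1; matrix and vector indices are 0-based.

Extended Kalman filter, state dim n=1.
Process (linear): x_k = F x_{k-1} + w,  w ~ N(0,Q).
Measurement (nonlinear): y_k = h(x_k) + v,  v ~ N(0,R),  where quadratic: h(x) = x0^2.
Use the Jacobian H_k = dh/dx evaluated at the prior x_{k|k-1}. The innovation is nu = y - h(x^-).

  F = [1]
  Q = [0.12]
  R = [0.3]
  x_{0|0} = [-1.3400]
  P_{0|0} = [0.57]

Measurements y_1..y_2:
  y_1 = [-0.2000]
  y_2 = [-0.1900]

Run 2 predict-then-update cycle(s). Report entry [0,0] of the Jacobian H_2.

H_jac[0,0] = -1.2758

step 1: x^-=[-1.3400]  P^-=[0.6900]  H_jac=[-2.6800]  S=[5.2559]  K=[-0.3518]  nu=[-1.9956]  x^+=[-0.6379]  P^+=[0.0394]
step 2: x^-=[-0.6379]  P^-=[0.1594]  H_jac=[-1.2758]  S=[0.5594]  K=[-0.3635]  nu=[-0.5969]  x^+=[-0.4209]  P^+=[0.0855]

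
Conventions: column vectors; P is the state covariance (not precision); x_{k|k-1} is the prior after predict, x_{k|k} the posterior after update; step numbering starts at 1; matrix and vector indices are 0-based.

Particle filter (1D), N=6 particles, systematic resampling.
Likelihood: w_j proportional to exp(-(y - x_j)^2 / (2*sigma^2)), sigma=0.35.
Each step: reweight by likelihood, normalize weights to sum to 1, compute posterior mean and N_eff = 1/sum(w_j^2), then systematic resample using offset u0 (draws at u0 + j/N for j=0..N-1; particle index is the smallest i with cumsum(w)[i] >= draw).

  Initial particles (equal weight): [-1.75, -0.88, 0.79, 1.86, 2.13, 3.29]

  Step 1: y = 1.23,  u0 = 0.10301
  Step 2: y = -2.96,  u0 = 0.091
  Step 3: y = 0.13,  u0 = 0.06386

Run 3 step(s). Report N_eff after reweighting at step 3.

N_eff = 6.0000

step 1: w=[0.0000, 0.0000, 0.6592, 0.2875, 0.0533, 0.0000]  mean=1.1690  Neff=1.9228  idx=[2, 2, 2, 2, 3, 3]
step 2: w=[0.2500, 0.2500, 0.2500, 0.2500, 0.0000, 0.0000]  mean=0.7900  Neff=4.0000  idx=[0, 1, 1, 2, 3, 3]
step 3: w=[0.1667, 0.1667, 0.1667, 0.1667, 0.1667, 0.1667]  mean=0.7900  Neff=6.0000  idx=[0, 1, 2, 3, 4, 5]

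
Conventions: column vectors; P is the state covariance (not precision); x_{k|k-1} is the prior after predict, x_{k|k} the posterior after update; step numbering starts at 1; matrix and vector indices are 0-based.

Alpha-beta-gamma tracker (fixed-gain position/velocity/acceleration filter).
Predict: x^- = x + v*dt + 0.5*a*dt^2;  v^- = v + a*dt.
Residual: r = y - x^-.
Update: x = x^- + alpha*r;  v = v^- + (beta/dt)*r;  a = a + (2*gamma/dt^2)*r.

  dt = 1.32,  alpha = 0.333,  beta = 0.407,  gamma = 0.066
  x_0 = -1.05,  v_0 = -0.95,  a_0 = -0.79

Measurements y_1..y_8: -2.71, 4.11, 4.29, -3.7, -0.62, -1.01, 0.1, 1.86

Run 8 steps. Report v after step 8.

v_post = -0.0297

step 1: x_pred=-2.9922  r=0.2822  x^+=-2.8983  v^+=-1.9058  a^+=-0.7686
step 2: x_pred=-6.0835  r=10.1935  x^+=-2.6891  v^+=0.2226  a^+=0.0036
step 3: x_pred=-2.3920  r=6.6820  x^+=-0.1669  v^+=2.2877  a^+=0.5098
step 4: x_pred=3.2970  r=-6.9970  x^+=0.9670  v^+=0.8033  a^+=-0.0202
step 5: x_pred=2.0097  r=-2.6297  x^+=1.1340  v^+=-0.0343  a^+=-0.2195
step 6: x_pred=0.8976  r=-1.9076  x^+=0.2623  v^+=-0.9121  a^+=-0.3640
step 7: x_pred=-1.2588  r=1.3588  x^+=-0.8063  v^+=-0.9736  a^+=-0.2610
step 8: x_pred=-2.3189  r=4.1789  x^+=-0.9273  v^+=-0.0297  a^+=0.0555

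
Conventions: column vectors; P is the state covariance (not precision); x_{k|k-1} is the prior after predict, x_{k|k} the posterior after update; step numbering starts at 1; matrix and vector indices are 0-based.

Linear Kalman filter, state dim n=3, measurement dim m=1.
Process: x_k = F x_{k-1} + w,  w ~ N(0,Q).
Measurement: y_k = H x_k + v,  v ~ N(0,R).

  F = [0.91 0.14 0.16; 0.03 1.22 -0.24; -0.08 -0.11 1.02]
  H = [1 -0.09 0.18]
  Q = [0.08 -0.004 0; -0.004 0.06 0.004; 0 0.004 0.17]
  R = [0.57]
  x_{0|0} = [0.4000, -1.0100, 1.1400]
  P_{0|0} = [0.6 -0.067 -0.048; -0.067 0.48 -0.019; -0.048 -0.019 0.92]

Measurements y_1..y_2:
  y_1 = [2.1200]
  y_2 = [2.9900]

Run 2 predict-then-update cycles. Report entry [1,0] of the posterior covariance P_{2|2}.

step 1: x^-=[0.4050, -1.4938, 1.2419]  P^-=[0.5779 -0.0084 0.0602; -0.0084 0.8349 -0.3068; 0.0602 -0.3068 1.1477]  S=[1.2250]  K=[0.4812; -0.1133; 0.2403]  nu=[1.3570]  x^+=[1.0580, -1.6476, 1.5680]  P^+=[0.2942 0.0584 -0.0815; 0.0584 0.8191 -0.2735; -0.0815 -0.2735 1.0770]
step 2: x^-=[0.9830, -2.3546, 1.6960]  P^-=[0.3462 0.1408 0.0264; 0.1408 1.5071 -0.7278; 0.0264 -0.7278 1.3780]  S=[0.9808]  K=[0.3449; -0.1283; 0.3466]  nu=[1.4898]  x^+=[1.4968, -2.5457, 2.2124]  P^+=[0.2295 0.1842 -0.0908; 0.1842 1.4910 -0.6842; -0.0908 -0.6842 1.2601]

P_post[1,0] = 0.1842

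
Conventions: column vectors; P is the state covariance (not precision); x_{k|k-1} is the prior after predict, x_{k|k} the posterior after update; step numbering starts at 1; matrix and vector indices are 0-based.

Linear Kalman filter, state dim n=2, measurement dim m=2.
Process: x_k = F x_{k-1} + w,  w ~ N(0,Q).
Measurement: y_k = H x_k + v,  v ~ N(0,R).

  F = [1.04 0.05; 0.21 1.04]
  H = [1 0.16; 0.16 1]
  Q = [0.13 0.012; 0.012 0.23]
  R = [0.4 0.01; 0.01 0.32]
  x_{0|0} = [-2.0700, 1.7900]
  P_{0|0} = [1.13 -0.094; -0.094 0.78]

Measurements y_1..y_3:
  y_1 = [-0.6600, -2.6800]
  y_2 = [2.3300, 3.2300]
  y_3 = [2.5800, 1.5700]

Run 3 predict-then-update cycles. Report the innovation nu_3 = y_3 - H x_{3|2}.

innov = [1.3831, -0.1184]

step 1: x^-=[-2.0633, 1.4269]  P^-=[1.3444 0.1967; 0.1967 1.0824]  S=[1.8350 0.6000; 0.6000 1.4998]  K=[0.7593 -0.0292; -0.0475 0.7617]  nu=[1.1750, -3.7768]  x^+=[-1.0608, -1.5057]  P^+=[0.3117 -0.0516; -0.0516 0.2515]
step 2: x^-=[-1.1785, -1.7887]  P^-=[0.4624 0.0368; 0.0368 0.4933]  S=[0.8868 0.2006; 0.2006 0.8369]  K=[0.5267 0.0061; -0.0047 0.5976]  nu=[3.7947, 5.2072]  x^+=[0.8518, 1.3051]  P^+=[0.2151 -0.0272; -0.0272 0.1955]
step 3: x^-=[0.9511, 1.5362]  P^-=[0.3603 0.0394; 0.0394 0.4391]  S=[0.7842 0.1783; 0.1783 0.7809]  K=[0.4633 0.0185; 0.0107 0.5679]  nu=[1.3831, -0.1184]  x^+=[1.5897, 1.4838]  P^+=[0.1886 -0.0196; -0.0196 0.1850]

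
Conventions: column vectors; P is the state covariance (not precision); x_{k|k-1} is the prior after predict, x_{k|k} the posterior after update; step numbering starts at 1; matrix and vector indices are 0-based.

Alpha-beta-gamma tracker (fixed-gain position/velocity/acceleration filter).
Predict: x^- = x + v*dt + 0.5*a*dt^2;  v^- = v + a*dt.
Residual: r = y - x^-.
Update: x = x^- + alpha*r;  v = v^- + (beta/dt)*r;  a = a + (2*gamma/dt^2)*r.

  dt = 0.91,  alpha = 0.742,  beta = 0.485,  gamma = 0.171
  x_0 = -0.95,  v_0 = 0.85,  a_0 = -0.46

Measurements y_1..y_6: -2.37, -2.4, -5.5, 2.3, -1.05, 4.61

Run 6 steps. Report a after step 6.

a_post = 2.5342

step 1: x_pred=-0.3670  r=-2.0030  x^+=-1.8532  v^+=-0.6362  a^+=-1.2872
step 2: x_pred=-2.9651  r=0.5651  x^+=-2.5458  v^+=-1.5064  a^+=-1.0539
step 3: x_pred=-4.3529  r=-1.1471  x^+=-5.2041  v^+=-3.0767  a^+=-1.5276
step 4: x_pred=-8.6364  r=10.9364  x^+=-0.5216  v^+=1.3619  a^+=2.9891
step 5: x_pred=1.9554  r=-3.0054  x^+=-0.2746  v^+=2.4802  a^+=1.7479
step 6: x_pred=2.7061  r=1.9039  x^+=4.1188  v^+=5.0855  a^+=2.5342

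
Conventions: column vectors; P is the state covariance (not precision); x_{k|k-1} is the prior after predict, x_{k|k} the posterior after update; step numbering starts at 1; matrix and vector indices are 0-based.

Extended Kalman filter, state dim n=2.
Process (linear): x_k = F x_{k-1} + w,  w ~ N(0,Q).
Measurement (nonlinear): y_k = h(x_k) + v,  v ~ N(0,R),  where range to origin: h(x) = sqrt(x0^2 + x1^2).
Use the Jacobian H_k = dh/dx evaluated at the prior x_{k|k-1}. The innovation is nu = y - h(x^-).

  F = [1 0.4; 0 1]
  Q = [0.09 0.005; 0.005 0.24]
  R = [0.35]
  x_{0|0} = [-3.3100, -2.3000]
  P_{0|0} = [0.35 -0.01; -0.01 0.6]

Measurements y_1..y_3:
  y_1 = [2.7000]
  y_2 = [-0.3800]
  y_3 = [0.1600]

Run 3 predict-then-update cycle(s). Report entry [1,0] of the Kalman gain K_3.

step 1: x^-=[-4.2300, -2.3000]  P^-=[0.5280 0.2350; 0.2350 0.8400]  H_jac=[-0.8785 -0.4777]  S=[1.1464]  K=[-0.5025; -0.5301]  nu=[-2.1149]  x^+=[-3.1672, -1.1789]  P^+=[0.2385 -0.0704; -0.0704 0.5179]
step 2: x^-=[-3.6388, -1.1789]  P^-=[0.3550 0.1417; 0.1417 0.7579]  H_jac=[-0.9513 -0.3082]  S=[0.8264]  K=[-0.4615; -0.4458]  nu=[-4.2050]  x^+=[-1.6980, 0.6957]  P^+=[0.1790 -0.0283; -0.0283 0.5936]
step 3: x^-=[-1.4197, 0.6957]  P^-=[0.3413 0.2141; 0.2141 0.8336]  H_jac=[-0.8980 0.4401]  S=[0.6174]  K=[-0.3438; 0.2827]  nu=[-1.4210]  x^+=[-0.9312, 0.2940]  P^+=[0.2683 0.2741; 0.2741 0.7843]

K[1,0] = 0.2827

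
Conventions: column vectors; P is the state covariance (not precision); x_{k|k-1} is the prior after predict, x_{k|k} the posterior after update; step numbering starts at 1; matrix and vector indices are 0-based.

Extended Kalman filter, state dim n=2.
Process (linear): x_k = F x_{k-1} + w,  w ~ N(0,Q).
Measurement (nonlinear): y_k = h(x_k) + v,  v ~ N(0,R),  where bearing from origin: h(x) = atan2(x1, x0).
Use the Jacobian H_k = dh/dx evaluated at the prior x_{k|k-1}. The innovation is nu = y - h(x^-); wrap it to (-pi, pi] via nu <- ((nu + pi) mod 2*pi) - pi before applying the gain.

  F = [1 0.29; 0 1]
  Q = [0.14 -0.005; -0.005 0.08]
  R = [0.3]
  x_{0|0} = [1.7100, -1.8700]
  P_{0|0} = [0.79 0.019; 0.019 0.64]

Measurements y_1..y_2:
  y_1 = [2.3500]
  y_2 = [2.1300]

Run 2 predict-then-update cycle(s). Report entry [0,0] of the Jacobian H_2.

H_jac[0,0] = 0.2126

step 1: x^-=[1.1677, -1.8700]  P^-=[0.9948 0.1996; 0.1996 0.7200]  H_jac=[0.3847 0.2402]  S=[0.5257]  K=[0.8193; 0.4751]  nu=[-2.9206]  x^+=[-1.2251, -3.2576]  P^+=[0.6420 -0.0050; -0.0050 0.6013]
step 2: x^-=[-2.1698, -3.2576]  P^-=[0.8296 0.1644; 0.1644 0.6813]  H_jac=[0.2126 -0.1416]  S=[0.3413]  K=[0.4487; -0.1804]  nu=[-1.9948]  x^+=[-3.0648, -2.8978]  P^+=[0.7609 0.1920; 0.1920 0.6702]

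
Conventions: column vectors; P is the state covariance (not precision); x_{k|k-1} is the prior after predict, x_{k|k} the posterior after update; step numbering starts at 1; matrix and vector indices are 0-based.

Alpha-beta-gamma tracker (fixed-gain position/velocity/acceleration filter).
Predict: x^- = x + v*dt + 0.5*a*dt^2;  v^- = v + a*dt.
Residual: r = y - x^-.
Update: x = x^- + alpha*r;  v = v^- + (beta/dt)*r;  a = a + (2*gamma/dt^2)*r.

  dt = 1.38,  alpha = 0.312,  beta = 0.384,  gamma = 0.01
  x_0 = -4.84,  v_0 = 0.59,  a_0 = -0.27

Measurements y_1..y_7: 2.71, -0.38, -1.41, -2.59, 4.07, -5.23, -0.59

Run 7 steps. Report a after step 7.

step 1: x_pred=-4.2829  r=6.9929  x^+=-2.1011  v^+=2.1632  a^+=-0.1966
step 2: x_pred=0.6970  r=-1.0770  x^+=0.3610  v^+=1.5923  a^+=-0.2079
step 3: x_pred=2.3604  r=-3.7704  x^+=1.1841  v^+=0.2563  a^+=-0.2475
step 4: x_pred=1.3021  r=-3.8921  x^+=0.0878  v^+=-1.1682  a^+=-0.2883
step 5: x_pred=-1.7990  r=5.8690  x^+=0.0321  v^+=0.0670  a^+=-0.2267
step 6: x_pred=-0.0913  r=-5.1387  x^+=-1.6946  v^+=-1.6758  a^+=-0.2807
step 7: x_pred=-4.2744  r=3.6844  x^+=-3.1249  v^+=-1.0379  a^+=-0.2420

a_post = -0.2420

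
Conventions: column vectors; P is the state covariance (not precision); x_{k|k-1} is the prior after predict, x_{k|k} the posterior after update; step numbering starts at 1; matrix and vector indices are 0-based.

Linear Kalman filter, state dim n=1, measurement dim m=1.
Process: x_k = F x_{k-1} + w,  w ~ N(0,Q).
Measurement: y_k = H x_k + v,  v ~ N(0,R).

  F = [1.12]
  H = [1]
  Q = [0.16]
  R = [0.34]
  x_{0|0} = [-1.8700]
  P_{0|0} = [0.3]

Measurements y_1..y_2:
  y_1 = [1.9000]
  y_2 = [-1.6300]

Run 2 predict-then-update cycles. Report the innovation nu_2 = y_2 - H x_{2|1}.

step 1: x^-=[-2.0944]  P^-=[0.5363]  S=[0.8763]  K=[0.6120]  nu=[3.9944]  x^+=[0.3502]  P^+=[0.2081]
step 2: x^-=[0.3923]  P^-=[0.4210]  S=[0.7610]  K=[0.5532]  nu=[-2.0223]  x^+=[-0.7265]  P^+=[0.1881]

innov = [-2.0223]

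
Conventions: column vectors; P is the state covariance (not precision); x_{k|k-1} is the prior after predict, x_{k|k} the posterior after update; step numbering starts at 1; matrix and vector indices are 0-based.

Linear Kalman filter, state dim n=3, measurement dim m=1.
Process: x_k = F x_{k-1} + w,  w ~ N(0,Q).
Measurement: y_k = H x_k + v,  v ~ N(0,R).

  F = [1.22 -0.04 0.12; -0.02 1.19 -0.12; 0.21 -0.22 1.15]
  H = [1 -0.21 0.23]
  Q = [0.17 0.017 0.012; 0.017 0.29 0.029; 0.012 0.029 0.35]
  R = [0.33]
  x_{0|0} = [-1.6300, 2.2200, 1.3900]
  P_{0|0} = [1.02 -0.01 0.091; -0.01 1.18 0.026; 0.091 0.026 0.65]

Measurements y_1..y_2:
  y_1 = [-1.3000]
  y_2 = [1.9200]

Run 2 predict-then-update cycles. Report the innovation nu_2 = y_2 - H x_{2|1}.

innov = [3.7722]

step 1: x^-=[-1.9106, 2.5076, 0.7678]  P^-=[1.7268 -0.0976 0.5043; -0.0976 1.9643 -0.3446; 0.5043 -0.3446 1.3434]  S=[2.5207]  K=[0.7392; -0.2338; 0.3513]  nu=[0.9606]  x^+=[-1.2005, 2.2830, 1.1053]  P^+=[0.3495 0.3380 -0.1504; 0.3380 1.8264 -0.1375; -0.1504 -0.1375 1.0323]
step 2: x^-=[-1.4233, 2.6081, 0.5167]  P^-=[0.6323 0.3998 -0.0383; 0.3998 2.9139 -0.6917; -0.0383 -0.6917 1.7847]  S=[1.0665]  K=[0.5059; -0.3481; 0.4852]  nu=[3.7722]  x^+=[0.4850, 1.2950, 2.3469]  P^+=[0.3593 0.5876 -0.3001; 0.5876 2.7847 -0.5116; -0.3001 -0.5116 1.5337]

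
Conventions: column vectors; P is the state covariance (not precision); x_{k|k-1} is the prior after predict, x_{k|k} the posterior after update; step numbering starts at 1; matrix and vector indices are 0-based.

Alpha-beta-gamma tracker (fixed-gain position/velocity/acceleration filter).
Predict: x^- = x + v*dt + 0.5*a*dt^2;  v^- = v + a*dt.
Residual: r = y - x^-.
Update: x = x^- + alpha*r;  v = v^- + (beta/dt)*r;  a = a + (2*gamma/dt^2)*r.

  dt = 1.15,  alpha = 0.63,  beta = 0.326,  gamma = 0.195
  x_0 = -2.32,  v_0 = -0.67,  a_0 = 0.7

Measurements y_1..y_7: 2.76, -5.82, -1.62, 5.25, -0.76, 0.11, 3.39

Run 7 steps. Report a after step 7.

a_post = -0.0975

step 1: x_pred=-2.6276  r=5.3876  x^+=0.7666  v^+=1.6623  a^+=2.2888
step 2: x_pred=4.1917  r=-10.0117  x^+=-2.1157  v^+=1.4563  a^+=-0.6636
step 3: x_pred=-0.8798  r=-0.7402  x^+=-1.3461  v^+=0.4833  a^+=-0.8819
step 4: x_pred=-1.3735  r=6.6235  x^+=2.7993  v^+=1.3467  a^+=1.0713
step 5: x_pred=5.0565  r=-5.8165  x^+=1.3921  v^+=0.9299  a^+=-0.6439
step 6: x_pred=2.0357  r=-1.9257  x^+=0.8225  v^+=-0.3565  a^+=-1.2118
step 7: x_pred=-0.3888  r=3.7788  x^+=1.9919  v^+=-0.6789  a^+=-0.0975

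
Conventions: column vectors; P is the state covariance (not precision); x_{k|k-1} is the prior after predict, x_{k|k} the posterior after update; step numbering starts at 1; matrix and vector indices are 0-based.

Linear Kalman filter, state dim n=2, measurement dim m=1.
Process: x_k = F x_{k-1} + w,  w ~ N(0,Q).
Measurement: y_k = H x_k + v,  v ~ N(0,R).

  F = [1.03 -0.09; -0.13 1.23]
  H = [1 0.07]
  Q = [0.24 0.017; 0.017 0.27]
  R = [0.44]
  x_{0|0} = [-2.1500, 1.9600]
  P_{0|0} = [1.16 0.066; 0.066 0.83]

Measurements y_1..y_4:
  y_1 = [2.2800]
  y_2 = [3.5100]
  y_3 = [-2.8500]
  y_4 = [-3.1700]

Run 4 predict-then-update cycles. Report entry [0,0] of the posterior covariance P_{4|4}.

P_post[0,0] = 0.3101

step 1: x^-=[-2.3909, 2.6903]  P^-=[1.4651 -0.1458; -0.1458 1.5242]  S=[1.8922]  K=[0.7689; -0.0207]  nu=[4.4826]  x^+=[1.0558, 2.5976]  P^+=[0.3464 -0.1157; -0.1157 1.5234]
step 2: x^-=[0.8537, 3.0578]  P^-=[0.6413 -0.3460; -0.3460 2.6176]  S=[1.0457]  K=[0.5901; -0.1557]  nu=[2.4423]  x^+=[2.2949, 2.6777]  P^+=[0.2772 -0.2499; -0.2499 2.5923]
step 3: x^-=[2.1228, 2.9952]  P^-=[0.6014 -0.6267; -0.6267 4.2765]  S=[0.9746]  K=[0.5720; -0.3358]  nu=[-5.1825]  x^+=[-0.8418, 4.7357]  P^+=[0.2825 -0.4394; -0.4394 4.1665]
step 4: x^-=[-1.2932, 5.9343]  P^-=[0.6549 -1.0439; -1.0439 6.7189]  S=[0.9817]  K=[0.5927; -0.5843]  nu=[-2.2922]  x^+=[-2.6517, 7.2736]  P^+=[0.3101 -0.7040; -0.7040 6.3837]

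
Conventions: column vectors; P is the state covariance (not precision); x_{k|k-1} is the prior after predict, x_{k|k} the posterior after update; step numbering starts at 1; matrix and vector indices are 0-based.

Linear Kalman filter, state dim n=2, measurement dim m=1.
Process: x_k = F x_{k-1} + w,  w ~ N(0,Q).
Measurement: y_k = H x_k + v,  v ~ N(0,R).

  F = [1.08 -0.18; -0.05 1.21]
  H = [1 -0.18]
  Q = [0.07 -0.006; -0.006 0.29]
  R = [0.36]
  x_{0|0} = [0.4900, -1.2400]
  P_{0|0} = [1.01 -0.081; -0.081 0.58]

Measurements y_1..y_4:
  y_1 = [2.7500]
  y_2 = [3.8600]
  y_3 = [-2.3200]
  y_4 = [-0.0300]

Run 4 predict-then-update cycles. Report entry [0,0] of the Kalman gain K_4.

step 1: x^-=[0.7524, -1.5249]  P^-=[1.2983 -0.2934; -0.2934 1.1515]  S=[1.8013]  K=[0.7501; -0.2780]  nu=[1.7231]  x^+=[2.0449, -2.0039]  P^+=[0.2848 0.0821; 0.0821 1.0123]
step 2: x^-=[2.5692, -2.5269]  P^-=[0.4031 -0.1338; -0.1338 1.7629]  S=[0.8684]  K=[0.4919; -0.5195]  nu=[0.8359]  x^+=[2.9804, -2.9612]  P^+=[0.1930 0.0881; 0.0881 1.5286]
step 3: x^-=[3.7519, -3.7321]  P^-=[0.3103 -0.2334; -0.2334 2.5178]  S=[0.8359]  K=[0.4215; -0.8214]  nu=[-6.7437]  x^+=[0.9095, 1.8069]  P^+=[0.1618 0.0560; 0.0560 1.9539]
step 4: x^-=[0.6570, 2.1408]  P^-=[0.3003 -0.3666; -0.3666 3.1443]  S=[0.8941]  K=[0.4096; -1.0430]  nu=[-0.3017]  x^+=[0.5334, 2.4555]  P^+=[0.1502 0.0154; 0.0154 2.1716]

K[0,0] = 0.4096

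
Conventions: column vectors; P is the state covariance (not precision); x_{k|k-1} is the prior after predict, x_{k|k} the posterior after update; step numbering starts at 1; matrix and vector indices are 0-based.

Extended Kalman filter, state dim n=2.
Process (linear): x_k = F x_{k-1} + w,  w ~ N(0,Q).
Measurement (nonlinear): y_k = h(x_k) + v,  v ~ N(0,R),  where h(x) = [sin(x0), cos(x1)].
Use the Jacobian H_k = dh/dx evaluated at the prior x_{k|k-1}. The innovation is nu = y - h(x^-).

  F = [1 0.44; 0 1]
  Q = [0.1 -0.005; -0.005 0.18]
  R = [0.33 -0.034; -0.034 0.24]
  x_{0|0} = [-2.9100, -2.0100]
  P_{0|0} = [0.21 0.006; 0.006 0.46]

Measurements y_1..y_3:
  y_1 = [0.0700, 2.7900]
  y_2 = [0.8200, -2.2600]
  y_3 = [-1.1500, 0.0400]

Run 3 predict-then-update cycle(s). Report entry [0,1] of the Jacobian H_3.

step 1: x^-=[-3.7944, -2.0100]  P^-=[0.4043 0.2034; 0.2034 0.6400]  H_jac=[-0.7944 0.0000; 0.0000 0.9051]  S=[0.5852 -0.1802; -0.1802 0.7643]  K=[-0.5119 0.1202; -0.0460 0.7471]  nu=[-0.5374, 3.2152]  x^+=[-3.1330, 0.4167]  P^+=[0.2178 0.0511; 0.0511 0.1998]
step 2: x^-=[-2.9496, 0.4167]  P^-=[0.4014 0.1340; 0.1340 0.3798]  H_jac=[-0.9816 0.0000; 0.0000 -0.4047]  S=[0.7168 0.0192; 0.0192 0.3022]  K=[-0.5459 -0.1447; -0.1702 -0.4978]  nu=[1.0108, -3.1744]  x^+=[-3.0420, 1.8250]  P^+=[0.1785 0.0400; 0.0400 0.2809]
step 3: x^-=[-2.2390, 1.8250]  P^-=[0.3680 0.1586; 0.1586 0.4609]  H_jac=[-0.6196 0.0000; 0.0000 -0.9679]  S=[0.4713 0.0611; 0.0611 0.6718]  K=[-0.4596 -0.1867; -0.1238 -0.6528]  nu=[-0.3650, 0.2915]  x^+=[-2.1256, 1.6799]  P^+=[0.2346 0.0301; 0.0301 0.1575]

H_jac[0,1] = 0.0000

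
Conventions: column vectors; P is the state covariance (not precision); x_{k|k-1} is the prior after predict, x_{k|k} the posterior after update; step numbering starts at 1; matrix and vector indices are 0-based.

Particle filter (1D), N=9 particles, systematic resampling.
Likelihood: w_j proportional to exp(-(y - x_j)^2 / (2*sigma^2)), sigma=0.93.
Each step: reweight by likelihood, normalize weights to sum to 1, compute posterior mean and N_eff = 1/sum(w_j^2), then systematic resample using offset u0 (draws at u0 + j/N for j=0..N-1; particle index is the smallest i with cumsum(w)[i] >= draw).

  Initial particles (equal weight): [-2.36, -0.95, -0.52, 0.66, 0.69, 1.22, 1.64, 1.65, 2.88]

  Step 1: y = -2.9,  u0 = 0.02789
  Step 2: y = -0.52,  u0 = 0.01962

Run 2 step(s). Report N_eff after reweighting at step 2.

N_eff = 4.2552

step 1: w=[0.8491, 0.1116, 0.0380, 0.0007, 0.0006, 0.0001, 0.0000, 0.0000, 0.0000]  mean=-2.1287  Neff=1.3608  idx=[0, 0, 0, 0, 0, 0, 0, 0, 1]
step 2: w=[0.0696, 0.0696, 0.0696, 0.0696, 0.0696, 0.0696, 0.0696, 0.0696, 0.4430]  mean=-1.7354  Neff=4.2552  idx=[0, 1, 3, 5, 6, 8, 8, 8, 8]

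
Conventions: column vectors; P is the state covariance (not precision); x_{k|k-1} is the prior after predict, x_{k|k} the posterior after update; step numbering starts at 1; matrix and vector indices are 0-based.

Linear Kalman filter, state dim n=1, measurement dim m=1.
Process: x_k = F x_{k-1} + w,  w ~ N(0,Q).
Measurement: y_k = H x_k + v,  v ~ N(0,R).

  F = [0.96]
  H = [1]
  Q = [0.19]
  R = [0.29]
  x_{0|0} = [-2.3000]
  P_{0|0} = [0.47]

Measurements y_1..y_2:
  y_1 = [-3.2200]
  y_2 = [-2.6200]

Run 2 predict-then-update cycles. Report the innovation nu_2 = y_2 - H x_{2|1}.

innov = [0.1627]

step 1: x^-=[-2.2080]  P^-=[0.6232]  S=[0.9132]  K=[0.6824]  nu=[-1.0120]  x^+=[-2.8986]  P^+=[0.1979]
step 2: x^-=[-2.7827]  P^-=[0.3724]  S=[0.6624]  K=[0.5622]  nu=[0.1627]  x^+=[-2.6912]  P^+=[0.1630]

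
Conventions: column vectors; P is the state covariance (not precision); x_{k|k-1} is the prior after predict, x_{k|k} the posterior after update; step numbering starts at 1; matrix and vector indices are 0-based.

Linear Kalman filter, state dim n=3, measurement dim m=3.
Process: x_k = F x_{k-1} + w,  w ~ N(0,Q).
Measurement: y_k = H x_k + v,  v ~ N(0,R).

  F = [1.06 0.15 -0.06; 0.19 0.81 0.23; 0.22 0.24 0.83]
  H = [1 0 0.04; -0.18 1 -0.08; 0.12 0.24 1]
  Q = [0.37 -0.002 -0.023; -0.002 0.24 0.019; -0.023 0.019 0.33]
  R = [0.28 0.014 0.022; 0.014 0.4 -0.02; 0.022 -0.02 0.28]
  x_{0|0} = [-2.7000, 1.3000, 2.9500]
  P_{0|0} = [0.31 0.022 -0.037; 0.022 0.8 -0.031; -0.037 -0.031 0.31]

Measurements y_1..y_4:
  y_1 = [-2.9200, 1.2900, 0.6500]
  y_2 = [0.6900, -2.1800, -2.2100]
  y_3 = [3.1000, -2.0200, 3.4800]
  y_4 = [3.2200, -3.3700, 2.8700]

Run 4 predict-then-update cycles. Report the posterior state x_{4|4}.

step 1: x^-=[-2.8440, 1.2185, 2.1665]  P^-=[0.7497 0.1647 0.0335; 0.1647 0.7845 0.2213; 0.0335 0.2213 0.5811]  S=[1.0333 0.0478 0.2105; 0.0478 1.1187 0.3290; 0.2105 0.3290 1.0408]  K=[0.7246 -0.0107 0.0134; 0.0988 0.5945 0.2046; -0.0737 -0.0338 0.6388]  nu=[-0.1627, -0.2671, -1.4677]  x^+=[-2.9787, 0.7433, 1.2500]  P^+=[0.2036 0.0411 -0.0144; 0.0411 0.2413 -0.0152; -0.0144 -0.0152 0.1833]
step 2: x^-=[-3.1209, 0.3236, 0.5606]  P^-=[0.6200 0.0991 0.0217; 0.0991 0.4210 0.1045; 0.0217 0.1045 0.4730]  S=[0.9025 0.0023 0.1619; 0.0023 0.7924 0.1358; 0.1619 0.1358 0.8473]  K=[0.6855 -0.0223 0.0141; 0.0836 0.4697 0.1654; -0.0638 -0.0247 0.6071]  nu=[3.7885, -3.0205, -2.4737]  x^+=[-0.4913, -1.1876, -1.1086]  P^+=[0.1924 0.0341 -0.0118; 0.0341 0.1910 -0.0112; -0.0118 -0.0112 0.1732]
step 3: x^-=[-0.6324, -1.3103, -1.3133]  P^-=[0.6036 0.0852 0.0185; 0.0852 0.3867 0.0943; 0.0185 0.0943 0.4645]  S=[0.8859 -0.0088 0.1529; -0.0088 0.7640 0.1181; 0.1529 0.1181 0.8300]  K=[0.6798 -0.0268 0.0127; 0.0775 0.4525 0.1590; -0.0628 -0.0238 0.6045]  nu=[3.7849, -0.9286, 5.1836]  x^+=[2.0314, -0.6129, 1.6045]  P^+=[0.1907 0.0320 -0.0115; 0.0320 0.1838 -0.0108; -0.0115 -0.0108 0.1723]
step 4: x^-=[1.9651, 0.2586, 1.6315]  P^-=[0.6009 0.0822 0.0175; 0.0822 0.3814 0.0925; 0.0175 0.0925 0.4634]  S=[0.8830 -0.0113 0.1509; -0.0113 0.7600 0.1152; 0.1509 0.1152 0.8274]  K=[0.6788 -0.0278 0.0123; 0.0760 0.4499 0.1579; -0.0627 -0.0237 0.6042]  nu=[1.1897, -3.1443, 0.9406]  x^+=[2.8716, -0.9170, 2.1999]  P^+=[0.1904 0.0315 -0.0115; 0.0315 0.1827 -0.0107; -0.0115 -0.0107 0.1722]

x_post = [2.8716, -0.9170, 2.1999]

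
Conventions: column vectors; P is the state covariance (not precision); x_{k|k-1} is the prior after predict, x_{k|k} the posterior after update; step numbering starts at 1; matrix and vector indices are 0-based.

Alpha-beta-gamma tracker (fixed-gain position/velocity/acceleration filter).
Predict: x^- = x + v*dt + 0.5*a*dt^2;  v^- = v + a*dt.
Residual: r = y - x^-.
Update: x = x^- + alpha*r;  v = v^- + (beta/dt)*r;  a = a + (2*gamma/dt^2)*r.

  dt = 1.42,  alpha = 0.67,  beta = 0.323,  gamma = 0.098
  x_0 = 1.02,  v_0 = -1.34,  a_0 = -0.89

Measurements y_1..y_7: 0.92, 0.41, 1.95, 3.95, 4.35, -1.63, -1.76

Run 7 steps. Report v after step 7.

v_post = -0.1551

step 1: x_pred=-1.7801  r=2.7001  x^+=0.0290  v^+=-1.9896  a^+=-0.6275
step 2: x_pred=-3.4290  r=3.8390  x^+=-0.8569  v^+=-2.0075  a^+=-0.2544
step 3: x_pred=-3.9640  r=5.9140  x^+=-0.0016  v^+=-1.0235  a^+=0.3205
step 4: x_pred=-1.1319  r=5.0819  x^+=2.2730  v^+=0.5875  a^+=0.8144
step 5: x_pred=3.9284  r=0.4216  x^+=4.2109  v^+=1.8399  a^+=0.8554
step 6: x_pred=7.6860  r=-9.3160  x^+=1.4443  v^+=0.9356  a^+=-0.0501
step 7: x_pred=2.7223  r=-4.4823  x^+=-0.2808  v^+=-0.1551  a^+=-0.4858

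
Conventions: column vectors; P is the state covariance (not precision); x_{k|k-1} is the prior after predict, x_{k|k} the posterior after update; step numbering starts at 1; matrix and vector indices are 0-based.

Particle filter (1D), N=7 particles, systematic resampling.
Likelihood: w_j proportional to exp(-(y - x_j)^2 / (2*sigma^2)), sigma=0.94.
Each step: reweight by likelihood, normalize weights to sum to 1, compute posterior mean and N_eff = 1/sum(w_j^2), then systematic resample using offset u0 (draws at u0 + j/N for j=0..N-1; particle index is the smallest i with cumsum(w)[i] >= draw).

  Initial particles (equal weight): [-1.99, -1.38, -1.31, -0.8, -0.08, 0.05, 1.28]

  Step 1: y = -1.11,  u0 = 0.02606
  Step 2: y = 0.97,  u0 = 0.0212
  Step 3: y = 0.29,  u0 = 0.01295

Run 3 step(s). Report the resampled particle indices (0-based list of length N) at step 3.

resampled_idx = [0, 1, 3, 4, 4, 5, 6]

step 1: w=[0.1407, 0.2093, 0.2132, 0.2066, 0.1197, 0.1019, 0.0086]  mean=-1.0070  Neff=5.6647  idx=[0, 1, 1, 2, 3, 3, 4]
step 2: w=[0.0069, 0.0429, 0.0429, 0.0516, 0.1660, 0.1660, 0.5237]  mean=-0.5072  Neff=2.9784  idx=[1, 4, 4, 5, 6, 6, 6]
step 3: w=[0.0457, 0.1131, 0.1131, 0.1131, 0.2050, 0.2050, 0.2050]  mean=-0.3837  Neff=6.0046  idx=[0, 1, 3, 4, 4, 5, 6]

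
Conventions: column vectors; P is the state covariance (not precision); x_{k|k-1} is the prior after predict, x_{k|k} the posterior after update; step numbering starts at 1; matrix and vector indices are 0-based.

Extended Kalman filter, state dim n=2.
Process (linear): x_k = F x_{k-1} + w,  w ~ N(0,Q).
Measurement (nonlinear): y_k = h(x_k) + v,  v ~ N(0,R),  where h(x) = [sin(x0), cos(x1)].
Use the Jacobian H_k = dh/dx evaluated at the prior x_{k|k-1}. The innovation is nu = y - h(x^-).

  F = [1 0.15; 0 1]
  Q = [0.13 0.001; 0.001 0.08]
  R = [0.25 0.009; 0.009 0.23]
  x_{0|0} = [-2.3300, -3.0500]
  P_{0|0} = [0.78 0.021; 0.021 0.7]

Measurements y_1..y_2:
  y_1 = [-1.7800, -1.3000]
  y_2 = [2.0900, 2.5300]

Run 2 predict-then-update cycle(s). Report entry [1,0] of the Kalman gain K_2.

K[1,0] = -0.1977

step 1: x^-=[-2.7875, -3.0500]  P^-=[0.9321 0.1270; 0.1270 0.7800]  H_jac=[-0.9380 0.0000; 0.0000 0.0915]  S=[1.0700 -0.0019; -0.0019 0.2365]  K=[-0.8170 0.0426; -0.1108 0.3007]  nu=[-1.4333, -0.3042]  x^+=[-1.6295, -2.9827]  P^+=[0.2173 0.0266; 0.0266 0.7453]
step 2: x^-=[-2.0769, -2.9827]  P^-=[0.3721 0.1394; 0.1394 0.8253]  H_jac=[-0.4848 0.0000; 0.0000 0.1582]  S=[0.3375 -0.0017; -0.0017 0.2507]  K=[-0.5342 0.0844; -0.1977 0.5197]  nu=[2.9646, 3.5174]  x^+=[-3.3636, -1.7409]  P^+=[0.2739 0.0923; 0.0923 0.7441]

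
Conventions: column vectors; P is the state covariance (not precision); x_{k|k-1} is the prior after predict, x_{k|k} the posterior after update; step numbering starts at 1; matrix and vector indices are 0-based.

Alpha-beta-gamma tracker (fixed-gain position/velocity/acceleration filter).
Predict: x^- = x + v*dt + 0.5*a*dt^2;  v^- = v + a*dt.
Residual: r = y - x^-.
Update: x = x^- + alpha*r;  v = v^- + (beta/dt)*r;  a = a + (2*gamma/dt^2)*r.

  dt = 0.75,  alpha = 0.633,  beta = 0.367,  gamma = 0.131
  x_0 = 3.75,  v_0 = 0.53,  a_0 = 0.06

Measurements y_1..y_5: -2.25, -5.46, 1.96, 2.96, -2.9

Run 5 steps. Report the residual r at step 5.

step 1: x_pred=4.1644  r=-6.4144  x^+=0.1041  v^+=-2.5638  a^+=-2.9277
step 2: x_pred=-2.6422  r=-2.8178  x^+=-4.4259  v^+=-6.1384  a^+=-4.2402
step 3: x_pred=-10.2222  r=12.1822  x^+=-2.5109  v^+=-3.3574  a^+=1.4340
step 4: x_pred=-4.6256  r=7.5856  x^+=0.1761  v^+=1.4300  a^+=4.9672
step 5: x_pred=2.6457  r=-5.5457  x^+=-0.8647  v^+=2.4418  a^+=2.3842

resid = -5.5457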